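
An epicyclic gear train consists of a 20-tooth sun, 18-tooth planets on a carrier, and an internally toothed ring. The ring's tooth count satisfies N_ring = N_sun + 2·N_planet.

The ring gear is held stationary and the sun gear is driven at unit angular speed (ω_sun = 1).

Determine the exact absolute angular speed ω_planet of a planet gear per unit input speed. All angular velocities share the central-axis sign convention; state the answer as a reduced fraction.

N_ring = 20 + 2·18 = 56
20(ω_s−ω_c) = −56(ω_r−ω_c),  ω_r=0, ω_s=1
20(1−ω_c) = −56(0−ω_c)  ⇒  76ω_c = 20  ⇒  ω_c = 5/19
sun–planet: 20·(1−5/19) = −18·(ω_p−ω_c)  ⇒  ω_p−ω_c = −(20/18)·(14/19) = -140/171
ω_p = 5/19 − 140/171 = -5/9

-5/9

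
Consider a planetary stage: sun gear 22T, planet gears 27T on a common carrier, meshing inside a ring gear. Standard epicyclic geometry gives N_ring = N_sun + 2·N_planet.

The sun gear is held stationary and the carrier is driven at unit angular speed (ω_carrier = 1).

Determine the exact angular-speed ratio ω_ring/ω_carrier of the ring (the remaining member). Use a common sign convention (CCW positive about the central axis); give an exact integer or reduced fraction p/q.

N_ring = 22 + 2·27 = 76
22(ω_s−ω_c) = −76(ω_r−ω_c),  ω_s=0, ω_c=1
ω_r = 1 − (22/76)(0−1) = 49/38
ω_r/ω_c = 49/38

49/38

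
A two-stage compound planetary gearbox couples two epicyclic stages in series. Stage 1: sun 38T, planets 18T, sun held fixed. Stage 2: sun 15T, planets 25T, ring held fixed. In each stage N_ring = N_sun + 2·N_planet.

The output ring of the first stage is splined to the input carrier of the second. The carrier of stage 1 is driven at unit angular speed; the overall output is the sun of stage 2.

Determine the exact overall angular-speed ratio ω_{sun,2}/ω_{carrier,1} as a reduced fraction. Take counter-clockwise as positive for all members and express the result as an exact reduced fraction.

Stage 1: N_ring = 38 + 2·18 = 74
Stage 1: 38(ω_s−ω_c) = −74(ω_r−ω_c),  ω_s=0, ω_c=1
Stage 1: ω_r = 1 − (38/74)(0−1) = 56/37
  ⇒ ω_r¹/ω_c¹ = 56/37
Stage 2: N_ring = 15 + 2·25 = 65
Stage 2: 15(ω_s−ω_c) = −65(ω_r−ω_c),  ω_r=0, ω_c=1
Stage 2: ω_s = 1 − (65/15)(0−1) = 16/3
  ⇒ ω_s²/ω_c² = 16/3
Coupling ω_c² = ω_r¹ ⇒ overall = 56/37 × 16/3 = 896/111

896/111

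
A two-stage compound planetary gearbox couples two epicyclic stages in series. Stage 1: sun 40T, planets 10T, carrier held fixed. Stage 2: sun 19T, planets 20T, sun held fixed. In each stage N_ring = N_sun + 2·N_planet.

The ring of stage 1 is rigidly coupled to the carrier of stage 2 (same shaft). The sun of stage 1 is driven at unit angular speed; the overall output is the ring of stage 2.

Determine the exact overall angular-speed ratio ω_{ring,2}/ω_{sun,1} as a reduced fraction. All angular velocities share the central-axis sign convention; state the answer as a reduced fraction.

-52/59

Stage 1: N_ring = 40 + 2·10 = 60
Stage 1: 40(ω_s−ω_c) = −60(ω_r−ω_c),  ω_c=0, ω_s=1
Stage 1: ω_r = 0 − (40/60)(1−0) = -2/3
  ⇒ ω_r¹/ω_s¹ = -2/3
Stage 2: N_ring = 19 + 2·20 = 59
Stage 2: 19(ω_s−ω_c) = −59(ω_r−ω_c),  ω_s=0, ω_c=1
Stage 2: ω_r = 1 − (19/59)(0−1) = 78/59
  ⇒ ω_r²/ω_c² = 78/59
Coupling ω_c² = ω_r¹ ⇒ overall = -2/3 × 78/59 = -52/59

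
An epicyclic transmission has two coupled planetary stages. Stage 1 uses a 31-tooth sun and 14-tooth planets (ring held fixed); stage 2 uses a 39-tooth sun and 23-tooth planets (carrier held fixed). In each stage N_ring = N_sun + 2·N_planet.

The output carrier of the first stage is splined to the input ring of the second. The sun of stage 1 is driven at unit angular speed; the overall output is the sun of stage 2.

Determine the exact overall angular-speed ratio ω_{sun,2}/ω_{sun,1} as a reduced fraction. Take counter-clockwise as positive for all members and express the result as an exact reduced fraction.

Stage 1: N_ring = 31 + 2·14 = 59
Stage 1: 31(ω_s−ω_c) = −59(ω_r−ω_c),  ω_r=0, ω_s=1
Stage 1: 31(1−ω_c) = −59(0−ω_c)  ⇒  90ω_c = 31  ⇒  ω_c = 31/90
  ⇒ ω_c¹/ω_s¹ = 31/90
Stage 2: N_ring = 39 + 2·23 = 85
Stage 2: 39(ω_s−ω_c) = −85(ω_r−ω_c),  ω_c=0, ω_r=1
Stage 2: ω_s = 0 − (85/39)(1−0) = -85/39
  ⇒ ω_s²/ω_r² = -85/39
Coupling ω_r² = ω_c¹ ⇒ overall = 31/90 × -85/39 = -527/702

-527/702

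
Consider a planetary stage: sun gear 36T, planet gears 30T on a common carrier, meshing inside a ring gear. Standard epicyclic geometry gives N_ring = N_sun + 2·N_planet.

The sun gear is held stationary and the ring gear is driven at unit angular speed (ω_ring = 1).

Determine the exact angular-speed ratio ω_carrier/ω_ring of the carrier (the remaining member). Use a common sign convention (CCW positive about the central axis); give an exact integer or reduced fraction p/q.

8/11

N_ring = 36 + 2·30 = 96
36(ω_s−ω_c) = −96(ω_r−ω_c),  ω_s=0, ω_r=1
36(0−ω_c) = −96(1−ω_c)  ⇒  132ω_c = 96  ⇒  ω_c = 8/11
ω_c/ω_r = 8/11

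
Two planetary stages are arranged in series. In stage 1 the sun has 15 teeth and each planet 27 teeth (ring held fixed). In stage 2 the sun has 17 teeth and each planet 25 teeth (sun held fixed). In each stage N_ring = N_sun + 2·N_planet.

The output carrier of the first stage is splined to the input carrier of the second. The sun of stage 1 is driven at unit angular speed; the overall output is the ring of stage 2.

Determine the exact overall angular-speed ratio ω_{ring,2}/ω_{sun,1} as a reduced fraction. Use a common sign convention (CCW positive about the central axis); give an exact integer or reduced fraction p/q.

Stage 1: N_ring = 15 + 2·27 = 69
Stage 1: 15(ω_s−ω_c) = −69(ω_r−ω_c),  ω_r=0, ω_s=1
Stage 1: 15(1−ω_c) = −69(0−ω_c)  ⇒  84ω_c = 15  ⇒  ω_c = 5/28
  ⇒ ω_c¹/ω_s¹ = 5/28
Stage 2: N_ring = 17 + 2·25 = 67
Stage 2: 17(ω_s−ω_c) = −67(ω_r−ω_c),  ω_s=0, ω_c=1
Stage 2: ω_r = 1 − (17/67)(0−1) = 84/67
  ⇒ ω_r²/ω_c² = 84/67
Coupling ω_c² = ω_c¹ ⇒ overall = 5/28 × 84/67 = 15/67

15/67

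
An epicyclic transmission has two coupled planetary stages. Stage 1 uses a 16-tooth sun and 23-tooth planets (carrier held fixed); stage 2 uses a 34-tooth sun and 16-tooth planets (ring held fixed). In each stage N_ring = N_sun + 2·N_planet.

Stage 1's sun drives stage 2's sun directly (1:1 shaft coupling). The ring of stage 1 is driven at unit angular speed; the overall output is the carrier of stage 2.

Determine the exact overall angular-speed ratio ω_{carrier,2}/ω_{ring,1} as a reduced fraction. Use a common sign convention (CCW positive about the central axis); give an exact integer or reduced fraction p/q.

Stage 1: N_ring = 16 + 2·23 = 62
Stage 1: 16(ω_s−ω_c) = −62(ω_r−ω_c),  ω_c=0, ω_r=1
Stage 1: ω_s = 0 − (62/16)(1−0) = -31/8
  ⇒ ω_s¹/ω_r¹ = -31/8
Stage 2: N_ring = 34 + 2·16 = 66
Stage 2: 34(ω_s−ω_c) = −66(ω_r−ω_c),  ω_r=0, ω_s=1
Stage 2: 34(1−ω_c) = −66(0−ω_c)  ⇒  100ω_c = 34  ⇒  ω_c = 17/50
  ⇒ ω_c²/ω_s² = 17/50
Coupling ω_s² = ω_s¹ ⇒ overall = -31/8 × 17/50 = -527/400

-527/400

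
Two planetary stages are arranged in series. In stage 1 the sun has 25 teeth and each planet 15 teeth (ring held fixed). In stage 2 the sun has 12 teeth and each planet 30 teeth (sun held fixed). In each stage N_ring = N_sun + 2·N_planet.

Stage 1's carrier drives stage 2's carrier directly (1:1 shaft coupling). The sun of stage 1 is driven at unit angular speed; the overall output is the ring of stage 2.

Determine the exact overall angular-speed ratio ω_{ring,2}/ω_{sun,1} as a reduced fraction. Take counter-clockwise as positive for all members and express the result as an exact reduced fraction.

Stage 1: N_ring = 25 + 2·15 = 55
Stage 1: 25(ω_s−ω_c) = −55(ω_r−ω_c),  ω_r=0, ω_s=1
Stage 1: 25(1−ω_c) = −55(0−ω_c)  ⇒  80ω_c = 25  ⇒  ω_c = 5/16
  ⇒ ω_c¹/ω_s¹ = 5/16
Stage 2: N_ring = 12 + 2·30 = 72
Stage 2: 12(ω_s−ω_c) = −72(ω_r−ω_c),  ω_s=0, ω_c=1
Stage 2: ω_r = 1 − (12/72)(0−1) = 7/6
  ⇒ ω_r²/ω_c² = 7/6
Coupling ω_c² = ω_c¹ ⇒ overall = 5/16 × 7/6 = 35/96

35/96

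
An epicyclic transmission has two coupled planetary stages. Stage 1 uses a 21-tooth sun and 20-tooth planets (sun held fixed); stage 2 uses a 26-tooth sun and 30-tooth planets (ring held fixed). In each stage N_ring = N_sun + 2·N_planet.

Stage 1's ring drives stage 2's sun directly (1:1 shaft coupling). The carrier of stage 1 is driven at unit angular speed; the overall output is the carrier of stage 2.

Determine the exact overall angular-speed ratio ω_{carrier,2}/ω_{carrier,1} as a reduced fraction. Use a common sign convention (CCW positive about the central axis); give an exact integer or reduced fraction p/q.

Stage 1: N_ring = 21 + 2·20 = 61
Stage 1: 21(ω_s−ω_c) = −61(ω_r−ω_c),  ω_s=0, ω_c=1
Stage 1: ω_r = 1 − (21/61)(0−1) = 82/61
  ⇒ ω_r¹/ω_c¹ = 82/61
Stage 2: N_ring = 26 + 2·30 = 86
Stage 2: 26(ω_s−ω_c) = −86(ω_r−ω_c),  ω_r=0, ω_s=1
Stage 2: 26(1−ω_c) = −86(0−ω_c)  ⇒  112ω_c = 26  ⇒  ω_c = 13/56
  ⇒ ω_c²/ω_s² = 13/56
Coupling ω_s² = ω_r¹ ⇒ overall = 82/61 × 13/56 = 533/1708

533/1708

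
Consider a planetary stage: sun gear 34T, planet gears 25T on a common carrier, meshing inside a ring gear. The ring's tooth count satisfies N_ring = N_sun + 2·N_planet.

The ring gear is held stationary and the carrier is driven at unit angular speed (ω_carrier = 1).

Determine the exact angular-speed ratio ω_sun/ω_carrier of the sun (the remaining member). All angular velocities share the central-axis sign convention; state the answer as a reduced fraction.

N_ring = 34 + 2·25 = 84
34(ω_s−ω_c) = −84(ω_r−ω_c),  ω_r=0, ω_c=1
ω_s = 1 − (84/34)(0−1) = 59/17
ω_s/ω_c = 59/17

59/17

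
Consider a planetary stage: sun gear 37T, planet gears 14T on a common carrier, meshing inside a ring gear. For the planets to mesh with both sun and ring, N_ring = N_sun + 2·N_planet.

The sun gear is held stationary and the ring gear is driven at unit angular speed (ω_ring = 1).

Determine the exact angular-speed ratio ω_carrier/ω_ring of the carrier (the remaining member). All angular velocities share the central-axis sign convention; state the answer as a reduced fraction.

N_ring = 37 + 2·14 = 65
37(ω_s−ω_c) = −65(ω_r−ω_c),  ω_s=0, ω_r=1
37(0−ω_c) = −65(1−ω_c)  ⇒  102ω_c = 65  ⇒  ω_c = 65/102
ω_c/ω_r = 65/102

65/102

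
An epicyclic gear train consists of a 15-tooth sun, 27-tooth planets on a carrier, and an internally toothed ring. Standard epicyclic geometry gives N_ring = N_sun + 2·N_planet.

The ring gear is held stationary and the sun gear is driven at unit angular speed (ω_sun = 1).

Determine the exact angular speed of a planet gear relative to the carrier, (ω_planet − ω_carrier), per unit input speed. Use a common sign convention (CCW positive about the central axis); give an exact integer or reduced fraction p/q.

-115/252

N_ring = 15 + 2·27 = 69
15(ω_s−ω_c) = −69(ω_r−ω_c),  ω_r=0, ω_s=1
15(1−ω_c) = −69(0−ω_c)  ⇒  84ω_c = 15  ⇒  ω_c = 5/28
sun–planet: 15·(1−5/28) = −27·(ω_p−ω_c)  ⇒  ω_p−ω_c = −(15/27)·(23/28) = -115/252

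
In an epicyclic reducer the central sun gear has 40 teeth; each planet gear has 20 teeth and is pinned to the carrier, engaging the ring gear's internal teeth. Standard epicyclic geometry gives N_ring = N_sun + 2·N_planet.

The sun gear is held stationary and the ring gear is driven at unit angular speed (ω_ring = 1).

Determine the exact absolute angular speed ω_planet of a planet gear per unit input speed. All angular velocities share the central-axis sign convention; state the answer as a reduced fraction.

N_ring = 40 + 2·20 = 80
40(ω_s−ω_c) = −80(ω_r−ω_c),  ω_s=0, ω_r=1
40(0−ω_c) = −80(1−ω_c)  ⇒  120ω_c = 80  ⇒  ω_c = 2/3
sun–planet: 40·(0−2/3) = −20·(ω_p−ω_c)  ⇒  ω_p−ω_c = −(40/20)·(-2/3) = 4/3
ω_p = 2/3 + 4/3 = 2

2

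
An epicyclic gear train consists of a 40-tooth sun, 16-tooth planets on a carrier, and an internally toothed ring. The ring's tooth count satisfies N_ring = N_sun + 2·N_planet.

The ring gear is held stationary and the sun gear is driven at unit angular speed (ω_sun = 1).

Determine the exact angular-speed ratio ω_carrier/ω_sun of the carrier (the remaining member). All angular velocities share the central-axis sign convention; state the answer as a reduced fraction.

N_ring = 40 + 2·16 = 72
40(ω_s−ω_c) = −72(ω_r−ω_c),  ω_r=0, ω_s=1
40(1−ω_c) = −72(0−ω_c)  ⇒  112ω_c = 40  ⇒  ω_c = 5/14
ω_c/ω_s = 5/14

5/14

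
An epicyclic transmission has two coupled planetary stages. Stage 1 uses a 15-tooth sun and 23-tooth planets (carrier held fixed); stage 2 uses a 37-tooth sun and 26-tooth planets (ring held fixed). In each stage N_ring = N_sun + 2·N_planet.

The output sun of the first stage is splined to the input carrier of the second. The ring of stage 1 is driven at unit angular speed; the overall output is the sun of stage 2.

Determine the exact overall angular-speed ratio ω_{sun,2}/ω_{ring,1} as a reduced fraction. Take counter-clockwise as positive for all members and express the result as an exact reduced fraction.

-2562/185

Stage 1: N_ring = 15 + 2·23 = 61
Stage 1: 15(ω_s−ω_c) = −61(ω_r−ω_c),  ω_c=0, ω_r=1
Stage 1: ω_s = 0 − (61/15)(1−0) = -61/15
  ⇒ ω_s¹/ω_r¹ = -61/15
Stage 2: N_ring = 37 + 2·26 = 89
Stage 2: 37(ω_s−ω_c) = −89(ω_r−ω_c),  ω_r=0, ω_c=1
Stage 2: ω_s = 1 − (89/37)(0−1) = 126/37
  ⇒ ω_s²/ω_c² = 126/37
Coupling ω_c² = ω_s¹ ⇒ overall = -61/15 × 126/37 = -2562/185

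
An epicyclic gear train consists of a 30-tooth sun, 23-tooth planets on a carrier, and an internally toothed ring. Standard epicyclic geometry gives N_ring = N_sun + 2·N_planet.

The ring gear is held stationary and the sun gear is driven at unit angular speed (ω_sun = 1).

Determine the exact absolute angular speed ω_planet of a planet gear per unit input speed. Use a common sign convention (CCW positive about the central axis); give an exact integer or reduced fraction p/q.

-15/23

N_ring = 30 + 2·23 = 76
30(ω_s−ω_c) = −76(ω_r−ω_c),  ω_r=0, ω_s=1
30(1−ω_c) = −76(0−ω_c)  ⇒  106ω_c = 30  ⇒  ω_c = 15/53
sun–planet: 30·(1−15/53) = −23·(ω_p−ω_c)  ⇒  ω_p−ω_c = −(30/23)·(38/53) = -1140/1219
ω_p = 15/53 − 1140/1219 = -15/23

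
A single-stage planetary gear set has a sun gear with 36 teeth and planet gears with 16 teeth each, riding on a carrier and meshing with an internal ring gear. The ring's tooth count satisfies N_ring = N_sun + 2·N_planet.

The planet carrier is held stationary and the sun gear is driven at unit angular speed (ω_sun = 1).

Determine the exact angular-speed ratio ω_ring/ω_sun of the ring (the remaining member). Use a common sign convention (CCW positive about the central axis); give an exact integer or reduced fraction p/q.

-9/17

N_ring = 36 + 2·16 = 68
36(ω_s−ω_c) = −68(ω_r−ω_c),  ω_c=0, ω_s=1
ω_r = 0 − (36/68)(1−0) = -9/17
ω_r/ω_s = -9/17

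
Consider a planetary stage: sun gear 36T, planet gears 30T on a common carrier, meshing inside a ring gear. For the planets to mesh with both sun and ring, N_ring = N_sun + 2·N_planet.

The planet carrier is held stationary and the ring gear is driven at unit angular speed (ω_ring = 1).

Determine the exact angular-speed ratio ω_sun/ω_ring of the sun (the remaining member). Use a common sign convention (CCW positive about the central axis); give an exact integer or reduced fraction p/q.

-8/3

N_ring = 36 + 2·30 = 96
36(ω_s−ω_c) = −96(ω_r−ω_c),  ω_c=0, ω_r=1
ω_s = 0 − (96/36)(1−0) = -8/3
ω_s/ω_r = -8/3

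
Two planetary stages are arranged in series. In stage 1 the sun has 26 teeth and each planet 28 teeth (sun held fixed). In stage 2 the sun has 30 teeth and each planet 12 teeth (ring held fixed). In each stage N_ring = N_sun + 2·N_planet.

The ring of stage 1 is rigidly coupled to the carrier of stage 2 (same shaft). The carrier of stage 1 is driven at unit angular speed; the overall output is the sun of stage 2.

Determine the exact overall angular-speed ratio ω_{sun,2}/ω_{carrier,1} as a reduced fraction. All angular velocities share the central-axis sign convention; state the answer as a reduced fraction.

756/205

Stage 1: N_ring = 26 + 2·28 = 82
Stage 1: 26(ω_s−ω_c) = −82(ω_r−ω_c),  ω_s=0, ω_c=1
Stage 1: ω_r = 1 − (26/82)(0−1) = 54/41
  ⇒ ω_r¹/ω_c¹ = 54/41
Stage 2: N_ring = 30 + 2·12 = 54
Stage 2: 30(ω_s−ω_c) = −54(ω_r−ω_c),  ω_r=0, ω_c=1
Stage 2: ω_s = 1 − (54/30)(0−1) = 14/5
  ⇒ ω_s²/ω_c² = 14/5
Coupling ω_c² = ω_r¹ ⇒ overall = 54/41 × 14/5 = 756/205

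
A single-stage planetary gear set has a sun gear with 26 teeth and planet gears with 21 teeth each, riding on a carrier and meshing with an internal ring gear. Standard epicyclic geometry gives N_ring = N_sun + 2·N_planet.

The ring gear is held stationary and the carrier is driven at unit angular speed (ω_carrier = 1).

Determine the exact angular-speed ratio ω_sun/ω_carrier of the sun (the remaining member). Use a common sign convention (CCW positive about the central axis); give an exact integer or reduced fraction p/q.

N_ring = 26 + 2·21 = 68
26(ω_s−ω_c) = −68(ω_r−ω_c),  ω_r=0, ω_c=1
ω_s = 1 − (68/26)(0−1) = 47/13
ω_s/ω_c = 47/13

47/13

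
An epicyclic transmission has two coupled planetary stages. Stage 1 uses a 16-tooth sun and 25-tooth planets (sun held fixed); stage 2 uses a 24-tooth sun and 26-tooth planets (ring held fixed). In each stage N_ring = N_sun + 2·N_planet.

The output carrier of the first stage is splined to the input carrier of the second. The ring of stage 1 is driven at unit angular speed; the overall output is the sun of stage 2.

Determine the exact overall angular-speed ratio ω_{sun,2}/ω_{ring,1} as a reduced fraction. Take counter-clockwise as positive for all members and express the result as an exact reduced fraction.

275/82

Stage 1: N_ring = 16 + 2·25 = 66
Stage 1: 16(ω_s−ω_c) = −66(ω_r−ω_c),  ω_s=0, ω_r=1
Stage 1: 16(0−ω_c) = −66(1−ω_c)  ⇒  82ω_c = 66  ⇒  ω_c = 33/41
  ⇒ ω_c¹/ω_r¹ = 33/41
Stage 2: N_ring = 24 + 2·26 = 76
Stage 2: 24(ω_s−ω_c) = −76(ω_r−ω_c),  ω_r=0, ω_c=1
Stage 2: ω_s = 1 − (76/24)(0−1) = 25/6
  ⇒ ω_s²/ω_c² = 25/6
Coupling ω_c² = ω_c¹ ⇒ overall = 33/41 × 25/6 = 275/82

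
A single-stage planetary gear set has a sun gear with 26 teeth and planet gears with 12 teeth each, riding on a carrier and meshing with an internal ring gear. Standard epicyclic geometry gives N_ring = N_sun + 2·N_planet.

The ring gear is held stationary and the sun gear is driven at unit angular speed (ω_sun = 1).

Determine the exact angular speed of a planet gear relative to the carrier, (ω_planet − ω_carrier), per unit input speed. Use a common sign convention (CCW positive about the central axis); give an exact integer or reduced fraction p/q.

-325/228

N_ring = 26 + 2·12 = 50
26(ω_s−ω_c) = −50(ω_r−ω_c),  ω_r=0, ω_s=1
26(1−ω_c) = −50(0−ω_c)  ⇒  76ω_c = 26  ⇒  ω_c = 13/38
sun–planet: 26·(1−13/38) = −12·(ω_p−ω_c)  ⇒  ω_p−ω_c = −(26/12)·(25/38) = -325/228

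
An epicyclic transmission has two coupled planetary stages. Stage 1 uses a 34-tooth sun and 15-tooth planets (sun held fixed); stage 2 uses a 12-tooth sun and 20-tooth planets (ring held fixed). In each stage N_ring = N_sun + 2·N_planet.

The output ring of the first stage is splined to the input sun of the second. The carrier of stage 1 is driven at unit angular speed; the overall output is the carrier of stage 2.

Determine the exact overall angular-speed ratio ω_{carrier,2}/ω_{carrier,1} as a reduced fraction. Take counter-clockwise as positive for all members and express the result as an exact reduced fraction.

147/512

Stage 1: N_ring = 34 + 2·15 = 64
Stage 1: 34(ω_s−ω_c) = −64(ω_r−ω_c),  ω_s=0, ω_c=1
Stage 1: ω_r = 1 − (34/64)(0−1) = 49/32
  ⇒ ω_r¹/ω_c¹ = 49/32
Stage 2: N_ring = 12 + 2·20 = 52
Stage 2: 12(ω_s−ω_c) = −52(ω_r−ω_c),  ω_r=0, ω_s=1
Stage 2: 12(1−ω_c) = −52(0−ω_c)  ⇒  64ω_c = 12  ⇒  ω_c = 3/16
  ⇒ ω_c²/ω_s² = 3/16
Coupling ω_s² = ω_r¹ ⇒ overall = 49/32 × 3/16 = 147/512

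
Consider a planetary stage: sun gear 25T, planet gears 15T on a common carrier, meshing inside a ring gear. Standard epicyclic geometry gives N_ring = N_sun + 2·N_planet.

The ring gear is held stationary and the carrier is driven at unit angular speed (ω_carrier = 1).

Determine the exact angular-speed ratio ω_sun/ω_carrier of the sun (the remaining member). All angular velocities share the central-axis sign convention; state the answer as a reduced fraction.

N_ring = 25 + 2·15 = 55
25(ω_s−ω_c) = −55(ω_r−ω_c),  ω_r=0, ω_c=1
ω_s = 1 − (55/25)(0−1) = 16/5
ω_s/ω_c = 16/5

16/5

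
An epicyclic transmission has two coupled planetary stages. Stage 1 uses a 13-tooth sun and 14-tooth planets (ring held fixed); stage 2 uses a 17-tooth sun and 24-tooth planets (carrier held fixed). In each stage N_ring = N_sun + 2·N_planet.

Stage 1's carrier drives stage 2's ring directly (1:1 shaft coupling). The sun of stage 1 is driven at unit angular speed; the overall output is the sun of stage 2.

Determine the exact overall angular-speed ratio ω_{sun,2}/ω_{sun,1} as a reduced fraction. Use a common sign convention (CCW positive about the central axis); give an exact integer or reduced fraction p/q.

-845/918

Stage 1: N_ring = 13 + 2·14 = 41
Stage 1: 13(ω_s−ω_c) = −41(ω_r−ω_c),  ω_r=0, ω_s=1
Stage 1: 13(1−ω_c) = −41(0−ω_c)  ⇒  54ω_c = 13  ⇒  ω_c = 13/54
  ⇒ ω_c¹/ω_s¹ = 13/54
Stage 2: N_ring = 17 + 2·24 = 65
Stage 2: 17(ω_s−ω_c) = −65(ω_r−ω_c),  ω_c=0, ω_r=1
Stage 2: ω_s = 0 − (65/17)(1−0) = -65/17
  ⇒ ω_s²/ω_r² = -65/17
Coupling ω_r² = ω_c¹ ⇒ overall = 13/54 × -65/17 = -845/918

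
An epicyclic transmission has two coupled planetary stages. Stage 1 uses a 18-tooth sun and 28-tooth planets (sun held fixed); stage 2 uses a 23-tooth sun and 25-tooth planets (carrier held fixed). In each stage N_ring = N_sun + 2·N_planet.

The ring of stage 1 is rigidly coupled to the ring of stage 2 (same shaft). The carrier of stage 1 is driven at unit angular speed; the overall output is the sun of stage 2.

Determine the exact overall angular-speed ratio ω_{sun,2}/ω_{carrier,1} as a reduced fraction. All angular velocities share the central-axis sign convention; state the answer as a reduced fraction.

-146/37

Stage 1: N_ring = 18 + 2·28 = 74
Stage 1: 18(ω_s−ω_c) = −74(ω_r−ω_c),  ω_s=0, ω_c=1
Stage 1: ω_r = 1 − (18/74)(0−1) = 46/37
  ⇒ ω_r¹/ω_c¹ = 46/37
Stage 2: N_ring = 23 + 2·25 = 73
Stage 2: 23(ω_s−ω_c) = −73(ω_r−ω_c),  ω_c=0, ω_r=1
Stage 2: ω_s = 0 − (73/23)(1−0) = -73/23
  ⇒ ω_s²/ω_r² = -73/23
Coupling ω_r² = ω_r¹ ⇒ overall = 46/37 × -73/23 = -146/37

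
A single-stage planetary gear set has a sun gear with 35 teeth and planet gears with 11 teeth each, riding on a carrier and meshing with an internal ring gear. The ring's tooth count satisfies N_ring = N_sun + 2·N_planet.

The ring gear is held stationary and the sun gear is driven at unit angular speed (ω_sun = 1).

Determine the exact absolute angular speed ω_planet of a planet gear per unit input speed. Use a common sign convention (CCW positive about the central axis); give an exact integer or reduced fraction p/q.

-35/22

N_ring = 35 + 2·11 = 57
35(ω_s−ω_c) = −57(ω_r−ω_c),  ω_r=0, ω_s=1
35(1−ω_c) = −57(0−ω_c)  ⇒  92ω_c = 35  ⇒  ω_c = 35/92
sun–planet: 35·(1−35/92) = −11·(ω_p−ω_c)  ⇒  ω_p−ω_c = −(35/11)·(57/92) = -1995/1012
ω_p = 35/92 − 1995/1012 = -35/22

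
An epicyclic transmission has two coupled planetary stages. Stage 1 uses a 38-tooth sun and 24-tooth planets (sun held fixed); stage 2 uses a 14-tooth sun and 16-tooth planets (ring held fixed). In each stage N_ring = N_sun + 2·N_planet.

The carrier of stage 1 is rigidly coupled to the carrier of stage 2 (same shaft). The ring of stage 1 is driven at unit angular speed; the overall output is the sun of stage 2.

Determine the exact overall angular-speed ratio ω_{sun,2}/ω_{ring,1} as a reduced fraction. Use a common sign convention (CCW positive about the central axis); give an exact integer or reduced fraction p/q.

645/217

Stage 1: N_ring = 38 + 2·24 = 86
Stage 1: 38(ω_s−ω_c) = −86(ω_r−ω_c),  ω_s=0, ω_r=1
Stage 1: 38(0−ω_c) = −86(1−ω_c)  ⇒  124ω_c = 86  ⇒  ω_c = 43/62
  ⇒ ω_c¹/ω_r¹ = 43/62
Stage 2: N_ring = 14 + 2·16 = 46
Stage 2: 14(ω_s−ω_c) = −46(ω_r−ω_c),  ω_r=0, ω_c=1
Stage 2: ω_s = 1 − (46/14)(0−1) = 30/7
  ⇒ ω_s²/ω_c² = 30/7
Coupling ω_c² = ω_c¹ ⇒ overall = 43/62 × 30/7 = 645/217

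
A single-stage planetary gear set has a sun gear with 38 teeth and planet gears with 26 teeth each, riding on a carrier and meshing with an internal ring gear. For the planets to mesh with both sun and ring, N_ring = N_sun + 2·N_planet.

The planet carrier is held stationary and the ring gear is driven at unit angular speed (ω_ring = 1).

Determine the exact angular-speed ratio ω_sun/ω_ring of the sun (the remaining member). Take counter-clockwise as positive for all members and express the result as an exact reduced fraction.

N_ring = 38 + 2·26 = 90
38(ω_s−ω_c) = −90(ω_r−ω_c),  ω_c=0, ω_r=1
ω_s = 0 − (90/38)(1−0) = -45/19
ω_s/ω_r = -45/19

-45/19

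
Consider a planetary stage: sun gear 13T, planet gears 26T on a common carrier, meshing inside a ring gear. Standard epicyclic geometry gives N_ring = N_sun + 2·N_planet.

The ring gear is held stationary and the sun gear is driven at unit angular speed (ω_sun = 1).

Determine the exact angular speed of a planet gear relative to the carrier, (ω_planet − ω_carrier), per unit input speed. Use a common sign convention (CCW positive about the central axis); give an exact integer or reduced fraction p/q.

-5/12

N_ring = 13 + 2·26 = 65
13(ω_s−ω_c) = −65(ω_r−ω_c),  ω_r=0, ω_s=1
13(1−ω_c) = −65(0−ω_c)  ⇒  78ω_c = 13  ⇒  ω_c = 1/6
sun–planet: 13·(1−1/6) = −26·(ω_p−ω_c)  ⇒  ω_p−ω_c = −(13/26)·(5/6) = -5/12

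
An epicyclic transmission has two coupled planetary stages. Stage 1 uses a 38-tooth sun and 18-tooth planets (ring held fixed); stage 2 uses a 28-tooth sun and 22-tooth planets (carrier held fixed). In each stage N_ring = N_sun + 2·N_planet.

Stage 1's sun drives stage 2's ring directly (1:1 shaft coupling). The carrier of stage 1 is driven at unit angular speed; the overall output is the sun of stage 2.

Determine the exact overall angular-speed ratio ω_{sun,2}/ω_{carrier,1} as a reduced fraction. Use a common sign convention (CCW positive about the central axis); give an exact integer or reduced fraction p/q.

Stage 1: N_ring = 38 + 2·18 = 74
Stage 1: 38(ω_s−ω_c) = −74(ω_r−ω_c),  ω_r=0, ω_c=1
Stage 1: ω_s = 1 − (74/38)(0−1) = 56/19
  ⇒ ω_s¹/ω_c¹ = 56/19
Stage 2: N_ring = 28 + 2·22 = 72
Stage 2: 28(ω_s−ω_c) = −72(ω_r−ω_c),  ω_c=0, ω_r=1
Stage 2: ω_s = 0 − (72/28)(1−0) = -18/7
  ⇒ ω_s²/ω_r² = -18/7
Coupling ω_r² = ω_s¹ ⇒ overall = 56/19 × -18/7 = -144/19

-144/19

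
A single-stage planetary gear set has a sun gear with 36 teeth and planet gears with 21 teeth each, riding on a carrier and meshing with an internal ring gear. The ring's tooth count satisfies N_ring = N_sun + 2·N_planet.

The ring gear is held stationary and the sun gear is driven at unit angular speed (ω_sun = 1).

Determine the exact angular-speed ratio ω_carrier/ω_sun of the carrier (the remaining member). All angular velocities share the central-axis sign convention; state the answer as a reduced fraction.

6/19

N_ring = 36 + 2·21 = 78
36(ω_s−ω_c) = −78(ω_r−ω_c),  ω_r=0, ω_s=1
36(1−ω_c) = −78(0−ω_c)  ⇒  114ω_c = 36  ⇒  ω_c = 6/19
ω_c/ω_s = 6/19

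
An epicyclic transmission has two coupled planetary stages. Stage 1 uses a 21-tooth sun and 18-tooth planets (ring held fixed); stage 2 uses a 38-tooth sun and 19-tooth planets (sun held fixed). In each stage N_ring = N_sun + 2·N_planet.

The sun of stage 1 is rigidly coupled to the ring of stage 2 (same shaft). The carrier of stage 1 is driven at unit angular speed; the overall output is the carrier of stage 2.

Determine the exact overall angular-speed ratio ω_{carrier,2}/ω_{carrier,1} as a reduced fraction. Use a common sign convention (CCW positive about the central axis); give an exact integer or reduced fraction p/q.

52/21

Stage 1: N_ring = 21 + 2·18 = 57
Stage 1: 21(ω_s−ω_c) = −57(ω_r−ω_c),  ω_r=0, ω_c=1
Stage 1: ω_s = 1 − (57/21)(0−1) = 26/7
  ⇒ ω_s¹/ω_c¹ = 26/7
Stage 2: N_ring = 38 + 2·19 = 76
Stage 2: 38(ω_s−ω_c) = −76(ω_r−ω_c),  ω_s=0, ω_r=1
Stage 2: 38(0−ω_c) = −76(1−ω_c)  ⇒  114ω_c = 76  ⇒  ω_c = 2/3
  ⇒ ω_c²/ω_r² = 2/3
Coupling ω_r² = ω_s¹ ⇒ overall = 26/7 × 2/3 = 52/21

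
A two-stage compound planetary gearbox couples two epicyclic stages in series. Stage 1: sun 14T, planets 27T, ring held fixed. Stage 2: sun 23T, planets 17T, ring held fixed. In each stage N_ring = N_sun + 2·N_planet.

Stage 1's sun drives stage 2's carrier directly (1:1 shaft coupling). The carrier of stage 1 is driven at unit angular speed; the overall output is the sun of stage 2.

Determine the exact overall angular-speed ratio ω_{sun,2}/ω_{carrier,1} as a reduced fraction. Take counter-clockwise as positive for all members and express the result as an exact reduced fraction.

3280/161

Stage 1: N_ring = 14 + 2·27 = 68
Stage 1: 14(ω_s−ω_c) = −68(ω_r−ω_c),  ω_r=0, ω_c=1
Stage 1: ω_s = 1 − (68/14)(0−1) = 41/7
  ⇒ ω_s¹/ω_c¹ = 41/7
Stage 2: N_ring = 23 + 2·17 = 57
Stage 2: 23(ω_s−ω_c) = −57(ω_r−ω_c),  ω_r=0, ω_c=1
Stage 2: ω_s = 1 − (57/23)(0−1) = 80/23
  ⇒ ω_s²/ω_c² = 80/23
Coupling ω_c² = ω_s¹ ⇒ overall = 41/7 × 80/23 = 3280/161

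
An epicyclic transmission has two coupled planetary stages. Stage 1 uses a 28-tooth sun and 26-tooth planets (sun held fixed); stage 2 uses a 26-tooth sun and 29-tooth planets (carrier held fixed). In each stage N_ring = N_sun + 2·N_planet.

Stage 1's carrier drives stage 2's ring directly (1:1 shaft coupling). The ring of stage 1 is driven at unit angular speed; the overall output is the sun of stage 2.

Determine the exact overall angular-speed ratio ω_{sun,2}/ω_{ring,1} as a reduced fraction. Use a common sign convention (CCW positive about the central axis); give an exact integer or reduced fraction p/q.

-280/117

Stage 1: N_ring = 28 + 2·26 = 80
Stage 1: 28(ω_s−ω_c) = −80(ω_r−ω_c),  ω_s=0, ω_r=1
Stage 1: 28(0−ω_c) = −80(1−ω_c)  ⇒  108ω_c = 80  ⇒  ω_c = 20/27
  ⇒ ω_c¹/ω_r¹ = 20/27
Stage 2: N_ring = 26 + 2·29 = 84
Stage 2: 26(ω_s−ω_c) = −84(ω_r−ω_c),  ω_c=0, ω_r=1
Stage 2: ω_s = 0 − (84/26)(1−0) = -42/13
  ⇒ ω_s²/ω_r² = -42/13
Coupling ω_r² = ω_c¹ ⇒ overall = 20/27 × -42/13 = -280/117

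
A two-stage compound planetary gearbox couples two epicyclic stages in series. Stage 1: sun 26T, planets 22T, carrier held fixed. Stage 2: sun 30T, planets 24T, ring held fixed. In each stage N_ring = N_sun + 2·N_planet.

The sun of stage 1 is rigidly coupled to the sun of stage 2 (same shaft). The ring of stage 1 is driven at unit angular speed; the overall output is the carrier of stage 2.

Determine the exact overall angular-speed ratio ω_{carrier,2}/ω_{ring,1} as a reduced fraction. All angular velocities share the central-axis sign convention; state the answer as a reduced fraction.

Stage 1: N_ring = 26 + 2·22 = 70
Stage 1: 26(ω_s−ω_c) = −70(ω_r−ω_c),  ω_c=0, ω_r=1
Stage 1: ω_s = 0 − (70/26)(1−0) = -35/13
  ⇒ ω_s¹/ω_r¹ = -35/13
Stage 2: N_ring = 30 + 2·24 = 78
Stage 2: 30(ω_s−ω_c) = −78(ω_r−ω_c),  ω_r=0, ω_s=1
Stage 2: 30(1−ω_c) = −78(0−ω_c)  ⇒  108ω_c = 30  ⇒  ω_c = 5/18
  ⇒ ω_c²/ω_s² = 5/18
Coupling ω_s² = ω_s¹ ⇒ overall = -35/13 × 5/18 = -175/234

-175/234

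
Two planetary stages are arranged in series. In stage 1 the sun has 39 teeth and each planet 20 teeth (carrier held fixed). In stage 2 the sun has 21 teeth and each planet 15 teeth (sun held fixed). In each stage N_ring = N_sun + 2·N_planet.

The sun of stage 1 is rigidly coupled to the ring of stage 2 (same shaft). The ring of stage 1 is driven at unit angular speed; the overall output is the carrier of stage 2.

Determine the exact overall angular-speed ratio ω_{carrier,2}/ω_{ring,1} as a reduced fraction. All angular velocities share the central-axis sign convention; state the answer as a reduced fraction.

Stage 1: N_ring = 39 + 2·20 = 79
Stage 1: 39(ω_s−ω_c) = −79(ω_r−ω_c),  ω_c=0, ω_r=1
Stage 1: ω_s = 0 − (79/39)(1−0) = -79/39
  ⇒ ω_s¹/ω_r¹ = -79/39
Stage 2: N_ring = 21 + 2·15 = 51
Stage 2: 21(ω_s−ω_c) = −51(ω_r−ω_c),  ω_s=0, ω_r=1
Stage 2: 21(0−ω_c) = −51(1−ω_c)  ⇒  72ω_c = 51  ⇒  ω_c = 17/24
  ⇒ ω_c²/ω_r² = 17/24
Coupling ω_r² = ω_s¹ ⇒ overall = -79/39 × 17/24 = -1343/936

-1343/936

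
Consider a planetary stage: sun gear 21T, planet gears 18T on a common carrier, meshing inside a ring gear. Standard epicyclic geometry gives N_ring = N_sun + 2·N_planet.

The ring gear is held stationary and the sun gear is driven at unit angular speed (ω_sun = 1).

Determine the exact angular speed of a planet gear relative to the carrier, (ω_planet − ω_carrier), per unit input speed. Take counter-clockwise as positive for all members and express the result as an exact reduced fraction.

-133/156

N_ring = 21 + 2·18 = 57
21(ω_s−ω_c) = −57(ω_r−ω_c),  ω_r=0, ω_s=1
21(1−ω_c) = −57(0−ω_c)  ⇒  78ω_c = 21  ⇒  ω_c = 7/26
sun–planet: 21·(1−7/26) = −18·(ω_p−ω_c)  ⇒  ω_p−ω_c = −(21/18)·(19/26) = -133/156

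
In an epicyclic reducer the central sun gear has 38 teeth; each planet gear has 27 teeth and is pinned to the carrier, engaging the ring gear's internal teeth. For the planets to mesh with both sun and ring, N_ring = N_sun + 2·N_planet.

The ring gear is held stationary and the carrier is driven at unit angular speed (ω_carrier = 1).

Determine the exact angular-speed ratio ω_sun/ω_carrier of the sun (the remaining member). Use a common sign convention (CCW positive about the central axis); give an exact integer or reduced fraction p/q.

N_ring = 38 + 2·27 = 92
38(ω_s−ω_c) = −92(ω_r−ω_c),  ω_r=0, ω_c=1
ω_s = 1 − (92/38)(0−1) = 65/19
ω_s/ω_c = 65/19

65/19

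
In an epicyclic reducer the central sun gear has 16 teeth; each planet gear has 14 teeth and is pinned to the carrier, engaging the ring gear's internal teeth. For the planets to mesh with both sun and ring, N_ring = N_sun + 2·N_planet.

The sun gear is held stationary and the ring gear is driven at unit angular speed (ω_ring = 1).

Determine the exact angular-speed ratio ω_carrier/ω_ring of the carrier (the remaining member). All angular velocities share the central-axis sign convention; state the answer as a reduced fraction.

N_ring = 16 + 2·14 = 44
16(ω_s−ω_c) = −44(ω_r−ω_c),  ω_s=0, ω_r=1
16(0−ω_c) = −44(1−ω_c)  ⇒  60ω_c = 44  ⇒  ω_c = 11/15
ω_c/ω_r = 11/15

11/15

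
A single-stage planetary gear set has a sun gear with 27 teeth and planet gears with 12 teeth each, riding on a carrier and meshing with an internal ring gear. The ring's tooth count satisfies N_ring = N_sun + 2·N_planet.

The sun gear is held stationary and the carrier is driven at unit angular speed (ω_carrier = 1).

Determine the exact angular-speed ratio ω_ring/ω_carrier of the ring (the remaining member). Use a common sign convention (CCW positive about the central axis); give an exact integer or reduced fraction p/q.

N_ring = 27 + 2·12 = 51
27(ω_s−ω_c) = −51(ω_r−ω_c),  ω_s=0, ω_c=1
ω_r = 1 − (27/51)(0−1) = 26/17
ω_r/ω_c = 26/17

26/17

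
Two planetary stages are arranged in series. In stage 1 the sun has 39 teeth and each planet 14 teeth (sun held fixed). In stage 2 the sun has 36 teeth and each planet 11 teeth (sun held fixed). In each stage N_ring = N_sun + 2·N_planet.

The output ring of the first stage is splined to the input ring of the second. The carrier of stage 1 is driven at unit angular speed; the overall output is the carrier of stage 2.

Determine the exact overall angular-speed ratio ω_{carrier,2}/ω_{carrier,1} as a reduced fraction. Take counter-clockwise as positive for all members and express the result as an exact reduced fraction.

Stage 1: N_ring = 39 + 2·14 = 67
Stage 1: 39(ω_s−ω_c) = −67(ω_r−ω_c),  ω_s=0, ω_c=1
Stage 1: ω_r = 1 − (39/67)(0−1) = 106/67
  ⇒ ω_r¹/ω_c¹ = 106/67
Stage 2: N_ring = 36 + 2·11 = 58
Stage 2: 36(ω_s−ω_c) = −58(ω_r−ω_c),  ω_s=0, ω_r=1
Stage 2: 36(0−ω_c) = −58(1−ω_c)  ⇒  94ω_c = 58  ⇒  ω_c = 29/47
  ⇒ ω_c²/ω_r² = 29/47
Coupling ω_r² = ω_r¹ ⇒ overall = 106/67 × 29/47 = 3074/3149

3074/3149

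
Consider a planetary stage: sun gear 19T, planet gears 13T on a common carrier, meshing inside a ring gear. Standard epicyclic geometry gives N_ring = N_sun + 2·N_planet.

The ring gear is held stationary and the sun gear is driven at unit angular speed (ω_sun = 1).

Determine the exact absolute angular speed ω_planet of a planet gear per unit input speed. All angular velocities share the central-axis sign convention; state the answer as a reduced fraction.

N_ring = 19 + 2·13 = 45
19(ω_s−ω_c) = −45(ω_r−ω_c),  ω_r=0, ω_s=1
19(1−ω_c) = −45(0−ω_c)  ⇒  64ω_c = 19  ⇒  ω_c = 19/64
sun–planet: 19·(1−19/64) = −13·(ω_p−ω_c)  ⇒  ω_p−ω_c = −(19/13)·(45/64) = -855/832
ω_p = 19/64 − 855/832 = -19/26

-19/26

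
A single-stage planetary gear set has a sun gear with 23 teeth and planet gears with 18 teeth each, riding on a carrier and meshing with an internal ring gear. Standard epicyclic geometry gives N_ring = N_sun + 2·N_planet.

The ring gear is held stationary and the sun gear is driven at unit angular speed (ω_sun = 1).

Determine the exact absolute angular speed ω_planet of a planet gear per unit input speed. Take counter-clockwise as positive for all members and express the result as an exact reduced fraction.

N_ring = 23 + 2·18 = 59
23(ω_s−ω_c) = −59(ω_r−ω_c),  ω_r=0, ω_s=1
23(1−ω_c) = −59(0−ω_c)  ⇒  82ω_c = 23  ⇒  ω_c = 23/82
sun–planet: 23·(1−23/82) = −18·(ω_p−ω_c)  ⇒  ω_p−ω_c = −(23/18)·(59/82) = -1357/1476
ω_p = 23/82 − 1357/1476 = -23/36

-23/36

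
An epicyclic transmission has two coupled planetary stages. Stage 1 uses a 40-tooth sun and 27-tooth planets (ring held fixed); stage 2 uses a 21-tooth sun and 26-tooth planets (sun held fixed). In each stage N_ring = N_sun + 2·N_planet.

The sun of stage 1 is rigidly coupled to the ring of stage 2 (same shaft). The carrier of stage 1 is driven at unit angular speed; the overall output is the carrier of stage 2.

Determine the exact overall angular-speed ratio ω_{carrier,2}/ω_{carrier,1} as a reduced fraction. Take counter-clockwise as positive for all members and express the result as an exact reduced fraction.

4891/1880

Stage 1: N_ring = 40 + 2·27 = 94
Stage 1: 40(ω_s−ω_c) = −94(ω_r−ω_c),  ω_r=0, ω_c=1
Stage 1: ω_s = 1 − (94/40)(0−1) = 67/20
  ⇒ ω_s¹/ω_c¹ = 67/20
Stage 2: N_ring = 21 + 2·26 = 73
Stage 2: 21(ω_s−ω_c) = −73(ω_r−ω_c),  ω_s=0, ω_r=1
Stage 2: 21(0−ω_c) = −73(1−ω_c)  ⇒  94ω_c = 73  ⇒  ω_c = 73/94
  ⇒ ω_c²/ω_r² = 73/94
Coupling ω_r² = ω_s¹ ⇒ overall = 67/20 × 73/94 = 4891/1880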